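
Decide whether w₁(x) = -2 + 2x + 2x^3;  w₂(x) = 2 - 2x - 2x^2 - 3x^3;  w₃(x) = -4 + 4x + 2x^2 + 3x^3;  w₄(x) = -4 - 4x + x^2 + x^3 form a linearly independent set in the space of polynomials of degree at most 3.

linearly independent

Write each element as a coordinate vector in ℝ⁴ using {1, x, …, x^3}.
Place the vectors as rows of a 4×4 matrix and reduce to echelon form.
The reduction yields 4 nonzero rows, so the rank is 4.
Since rank = 4 (the number of vectors), the set is linearly independent.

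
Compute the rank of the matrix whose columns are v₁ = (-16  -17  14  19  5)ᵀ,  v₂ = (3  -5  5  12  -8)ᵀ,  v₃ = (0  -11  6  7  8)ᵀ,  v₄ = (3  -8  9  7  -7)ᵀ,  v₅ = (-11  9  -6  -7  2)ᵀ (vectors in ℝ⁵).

Apply Gaussian elimination to the matrix whose rows are v₁, v₂, v₃, v₄, v₅.
Exactly 4 pivots survive; hence the rank is 4.

rank 4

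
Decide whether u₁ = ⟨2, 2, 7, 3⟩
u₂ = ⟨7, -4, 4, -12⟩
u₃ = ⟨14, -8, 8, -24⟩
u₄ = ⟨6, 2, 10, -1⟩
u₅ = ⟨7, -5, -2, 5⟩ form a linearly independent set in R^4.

linearly dependent

There are 5 vectors in a 4-dimensional space, so they cannot be linearly independent.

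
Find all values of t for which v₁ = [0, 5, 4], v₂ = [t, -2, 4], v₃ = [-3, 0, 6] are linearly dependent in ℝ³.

t = -14/5

The vectors are dependent exactly when the determinant of the matrix with rows v₁, v₂, v₃ vanishes.
Cofactor expansion gives det = -30*t - 84.
Solving -30*t - 84 = 0 yields t = -14/5.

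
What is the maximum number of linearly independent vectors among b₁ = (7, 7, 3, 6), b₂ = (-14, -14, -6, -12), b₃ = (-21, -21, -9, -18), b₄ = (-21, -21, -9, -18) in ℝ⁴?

1

Row-reduce the 4×4 matrix with these as rows.
There is 1 pivot column, so rank = 1.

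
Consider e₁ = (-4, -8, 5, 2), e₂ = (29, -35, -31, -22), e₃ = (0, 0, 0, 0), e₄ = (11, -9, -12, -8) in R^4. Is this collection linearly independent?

One of the vectors is the zero vector, so the set is linearly dependent.

linearly dependent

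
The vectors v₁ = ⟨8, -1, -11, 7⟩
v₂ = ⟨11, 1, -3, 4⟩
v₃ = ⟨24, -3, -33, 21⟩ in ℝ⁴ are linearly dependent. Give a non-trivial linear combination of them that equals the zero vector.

Solve the homogeneous system with v₁, v₂, v₃ as columns by row-reducing the coefficient matrix.
A generator of the null space is (3, 0, -1).

3v₁ - v₃ = 0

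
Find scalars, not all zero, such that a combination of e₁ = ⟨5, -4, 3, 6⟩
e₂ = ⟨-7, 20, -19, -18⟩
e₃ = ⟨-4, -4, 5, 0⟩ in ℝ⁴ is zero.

Write the vectors as columns of a matrix and find a nonzero vector in its null space.
A generator of the null space is (3, 1, 2).

3e₁ + e₂ + 2e₃ = 0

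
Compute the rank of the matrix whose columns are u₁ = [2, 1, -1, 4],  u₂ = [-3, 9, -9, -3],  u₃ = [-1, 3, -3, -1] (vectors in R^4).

Put the 4×3 matrix [u₁|u₂|u₃] into echelon form.
There are 2 pivot columns, so rank = 2.

2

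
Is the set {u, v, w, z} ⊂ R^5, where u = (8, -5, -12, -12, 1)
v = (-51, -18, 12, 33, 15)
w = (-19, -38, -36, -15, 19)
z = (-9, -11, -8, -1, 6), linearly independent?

linearly dependent

Row-reduce the matrix whose columns are u, v, w, z.
The reduction yields 2 nonzero rows, so the rank is 2.
Since rank 2 < 4, the set is linearly dependent.
Indeed 4u + v - w = 0.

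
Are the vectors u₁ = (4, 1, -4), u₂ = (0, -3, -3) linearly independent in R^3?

linearly independent

Row-reduce the matrix whose columns are u₁, u₂.
The reduction yields 2 nonzero rows, so the rank is 2.
Since rank = 2 (the number of vectors), the set is linearly independent.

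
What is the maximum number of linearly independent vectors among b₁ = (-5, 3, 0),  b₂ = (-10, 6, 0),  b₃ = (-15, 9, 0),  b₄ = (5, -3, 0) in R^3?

Put the 3×4 matrix [b₁|b₂|b₃|b₄] into echelon form.
Exactly 1 pivot survives; hence the rank is 1.
(With 4 elements in a 3-dimensional space the rank is at most 3.)

1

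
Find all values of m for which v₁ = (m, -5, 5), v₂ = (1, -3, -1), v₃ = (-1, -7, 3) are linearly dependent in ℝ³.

m = -5/2

The set is linearly dependent precisely when det[v₁; v₂; v₃] = 0.
The determinant works out to -16*m - 40.
This vanishes exactly when m = -5/2.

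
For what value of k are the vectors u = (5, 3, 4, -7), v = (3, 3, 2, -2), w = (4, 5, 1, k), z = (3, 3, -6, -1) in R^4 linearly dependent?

Place the vectors as rows of a 4×4 matrix; dependence ⇔ determinant zero.
The determinant works out to 48*k + 32.
Solving 48*k + 32 = 0 yields k = -2/3.

k = -2/3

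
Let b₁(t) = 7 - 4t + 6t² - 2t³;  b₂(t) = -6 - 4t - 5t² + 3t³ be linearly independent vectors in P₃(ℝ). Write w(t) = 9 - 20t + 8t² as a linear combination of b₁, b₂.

Identify each element with its coordinate vector in ℝ⁴ via {1, t, …, t³}.
Solve the system with b₁, b₂ as columns and w as the right-hand side.
The system has the unique solution (a₁, a₂) = (3, 2).

w = 3b₁ + 2b₂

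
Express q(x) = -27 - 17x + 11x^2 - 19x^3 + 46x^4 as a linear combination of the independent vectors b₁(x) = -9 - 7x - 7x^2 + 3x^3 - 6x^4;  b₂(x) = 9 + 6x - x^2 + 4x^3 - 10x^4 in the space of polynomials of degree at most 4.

q = -b₁ - 4b₂

Identify each element with its coordinate vector in ℝ⁵ via {1, x, …, x^4}.
Since b₁, b₂ are independent, the coefficients expressing q are uniquely determined by a linear system.
Back-substitution yields (c₁, c₂) = (-1, -4).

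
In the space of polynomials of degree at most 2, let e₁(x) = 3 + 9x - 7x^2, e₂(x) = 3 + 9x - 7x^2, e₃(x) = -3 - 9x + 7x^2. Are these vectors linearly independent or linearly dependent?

Take coordinates with respect to the standard basis {1, x, x^2}.
Form the 3×3 matrix with these as columns; its determinant is 0.
A zero determinant means the columns are linearly dependent.
Indeed e₁ - e₂ = 0.

linearly dependent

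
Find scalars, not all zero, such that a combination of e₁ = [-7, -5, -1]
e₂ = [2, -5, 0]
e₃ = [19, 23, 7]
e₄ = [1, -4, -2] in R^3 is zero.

Row-reduce the matrix with e₁, e₂, e₃, e₄ as columns; the null space gives the coefficients.
A generator of the null space is (3, 0, 1, 2).

3e₁ + e₃ + 2e₄ = 0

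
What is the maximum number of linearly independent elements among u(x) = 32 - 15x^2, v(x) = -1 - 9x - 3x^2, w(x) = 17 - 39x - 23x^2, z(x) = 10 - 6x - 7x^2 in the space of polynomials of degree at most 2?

2

Represent each element by its coordinate vector in ℝ³.
Apply Gaussian elimination to the matrix whose rows are u, v, w, z.
Exactly 2 pivots survive; hence the rank is 2.
(With 4 elements in a 3-dimensional space the rank is at most 3.)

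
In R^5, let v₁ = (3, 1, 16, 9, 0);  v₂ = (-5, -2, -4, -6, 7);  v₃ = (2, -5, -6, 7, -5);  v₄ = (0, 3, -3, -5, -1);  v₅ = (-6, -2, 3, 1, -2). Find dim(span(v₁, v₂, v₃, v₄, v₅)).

Put the 5×5 matrix [v₁|v₂|v₃|v₄|v₅] into echelon form.
There are 4 pivot columns, so rank = 4.

4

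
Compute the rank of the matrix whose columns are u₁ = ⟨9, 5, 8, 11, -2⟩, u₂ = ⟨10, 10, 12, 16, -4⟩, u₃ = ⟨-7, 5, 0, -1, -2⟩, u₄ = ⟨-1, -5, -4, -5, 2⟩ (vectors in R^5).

Form the matrix with u₁, u₂, u₃, u₄ as columns and reduce.
Exactly 2 pivots survive; hence the rank is 2.

2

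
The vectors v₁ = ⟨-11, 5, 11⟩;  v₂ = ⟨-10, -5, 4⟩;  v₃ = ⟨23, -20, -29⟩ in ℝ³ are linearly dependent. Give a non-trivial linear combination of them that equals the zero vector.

3v₁ - v₂ + v₃ = 0

Row-reduce the matrix with v₁, v₂, v₃ as columns; the null space gives the coefficients.
A generator of the null space is (3, -1, 1).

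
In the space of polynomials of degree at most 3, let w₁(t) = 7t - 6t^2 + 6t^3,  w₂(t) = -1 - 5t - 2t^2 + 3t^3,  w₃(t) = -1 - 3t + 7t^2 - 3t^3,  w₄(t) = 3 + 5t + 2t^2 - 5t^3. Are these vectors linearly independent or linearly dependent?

Take coordinates with respect to the standard basis {1, t, …, t^3}.
Place the vectors as rows of a 4×4 matrix and reduce to echelon form.
The reduction yields 4 nonzero rows, so the rank is 4.
Since rank = 4 (the number of vectors), the set is linearly independent.

linearly independent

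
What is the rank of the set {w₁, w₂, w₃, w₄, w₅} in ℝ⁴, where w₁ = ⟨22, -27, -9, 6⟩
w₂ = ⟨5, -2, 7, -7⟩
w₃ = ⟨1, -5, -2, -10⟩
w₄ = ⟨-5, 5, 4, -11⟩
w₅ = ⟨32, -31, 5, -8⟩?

rank 3

Row-reduce the 5×4 matrix with these as rows.
Reduction leaves 3 leading entries, giving rank 3.
(With 5 elements in a 4-dimensional space the rank is at most 4.)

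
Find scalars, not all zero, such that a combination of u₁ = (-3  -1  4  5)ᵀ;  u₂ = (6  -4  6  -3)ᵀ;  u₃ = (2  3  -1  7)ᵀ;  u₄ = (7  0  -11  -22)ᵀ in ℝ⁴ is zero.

Set up α₁u₁ + … + α₄u₄ = 0 and solve the homogeneous system.
A generator of the null space is (3, 0, 1, 1).

3u₁ + u₃ + u₄ = 0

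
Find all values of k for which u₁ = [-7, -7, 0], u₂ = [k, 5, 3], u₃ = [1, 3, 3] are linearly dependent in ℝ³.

The set is linearly dependent precisely when det[u₁; u₂; u₃] = 0.
Expanding, det = 21*k - 63.
Solving 21*k - 63 = 0 yields k = 3.

k = 3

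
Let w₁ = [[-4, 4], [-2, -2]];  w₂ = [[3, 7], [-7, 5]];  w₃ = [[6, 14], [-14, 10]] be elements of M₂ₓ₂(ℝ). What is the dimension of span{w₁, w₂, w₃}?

Represent each element by its coordinate vector in ℝ⁴.
Apply Gaussian elimination to the matrix whose rows are w₁, w₂, w₃.
Reduction leaves 2 leading entries, giving rank 2.

dim = 2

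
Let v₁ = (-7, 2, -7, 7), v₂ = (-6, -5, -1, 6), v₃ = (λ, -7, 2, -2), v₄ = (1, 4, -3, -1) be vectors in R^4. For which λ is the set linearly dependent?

λ = 2

The vectors are dependent exactly when the determinant of the matrix with rows v₁, v₂, v₃, v₄ vanishes.
Cofactor expansion gives det = 38*λ - 76.
This vanishes exactly when λ = 2.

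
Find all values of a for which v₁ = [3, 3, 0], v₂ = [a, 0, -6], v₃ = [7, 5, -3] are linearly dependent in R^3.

a = 4

Dependence holds iff the 3×3 matrix [v₁ v₂ v₃] is singular.
Expanding, det = 9*a - 36.
This vanishes exactly when a = 4.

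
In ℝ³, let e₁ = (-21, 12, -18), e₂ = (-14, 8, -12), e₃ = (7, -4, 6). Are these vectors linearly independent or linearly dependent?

Place the vectors as rows of a 3×3 matrix and reduce to echelon form.
The reduction yields 1 nonzero row, so the rank is 1.
Since rank 1 < 3, the set is linearly dependent.

linearly dependent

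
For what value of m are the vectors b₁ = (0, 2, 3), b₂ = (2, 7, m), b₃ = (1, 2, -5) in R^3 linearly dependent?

Place the vectors as rows of a 3×3 matrix; dependence ⇔ determinant zero.
The determinant works out to 2*m + 11.
This vanishes exactly when m = -11/2.

m = -11/2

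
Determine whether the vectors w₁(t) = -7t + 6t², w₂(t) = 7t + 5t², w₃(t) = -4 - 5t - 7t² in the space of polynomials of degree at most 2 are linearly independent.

Take coordinates with respect to the standard basis {1, t, t²}.
Row-reduce the matrix whose columns are w₁, w₂, w₃.
The reduction yields 3 nonzero rows, so the rank is 3.
Since rank = 3 (the number of vectors), the set is linearly independent.

linearly independent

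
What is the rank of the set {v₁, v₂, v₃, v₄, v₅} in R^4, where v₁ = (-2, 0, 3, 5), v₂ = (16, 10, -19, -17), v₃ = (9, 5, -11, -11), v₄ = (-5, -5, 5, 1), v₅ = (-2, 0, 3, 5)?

2

Put the 4×5 matrix [v₁|v₂|v₃|v₄|v₅] into echelon form.
Reduction leaves 2 leading entries, giving rank 2.
(With 5 elements in a 4-dimensional space the rank is at most 4.)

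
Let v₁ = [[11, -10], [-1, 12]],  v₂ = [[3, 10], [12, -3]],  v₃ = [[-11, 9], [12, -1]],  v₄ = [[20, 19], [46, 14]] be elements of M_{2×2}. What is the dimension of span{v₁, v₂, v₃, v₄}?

3

Pass to coordinate vectors with respect to the basis {E₁₁, E₁₂, E₂₁, E₂₂}.
Apply Gaussian elimination to the matrix whose rows are v₁, v₂, v₃, v₄.
Reduction leaves 3 leading entries, giving rank 3.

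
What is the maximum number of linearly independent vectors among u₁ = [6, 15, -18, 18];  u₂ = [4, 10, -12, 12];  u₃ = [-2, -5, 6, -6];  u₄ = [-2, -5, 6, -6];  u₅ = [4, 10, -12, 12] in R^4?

Apply Gaussian elimination to the matrix whose rows are u₁, u₂, u₃, u₄, u₅.
There is 1 pivot column, so rank = 1.
(With 5 elements in a 4-dimensional space the rank is at most 4.)

1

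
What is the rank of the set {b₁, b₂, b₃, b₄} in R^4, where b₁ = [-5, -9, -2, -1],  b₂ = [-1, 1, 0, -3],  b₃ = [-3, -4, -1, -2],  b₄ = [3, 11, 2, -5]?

Put the 4×4 matrix [b₁|b₂|b₃|b₄] into echelon form.
Reduction leaves 2 leading entries, giving rank 2.

2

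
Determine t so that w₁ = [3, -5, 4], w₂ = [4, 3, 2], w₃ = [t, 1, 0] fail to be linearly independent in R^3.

Dependence holds iff the 3×3 matrix [w₁ w₂ w₃] is singular.
Expanding, det = 10 - 22*t.
Setting this to zero gives t = 5/11.

t = 5/11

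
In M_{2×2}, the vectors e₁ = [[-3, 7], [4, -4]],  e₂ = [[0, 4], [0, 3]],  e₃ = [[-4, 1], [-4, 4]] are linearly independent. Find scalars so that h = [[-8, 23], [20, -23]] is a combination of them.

h = 4e₁ - e₂ - e₃

Work in coordinates with respect to the standard basis {E₁₁, E₁₂, E₂₁, E₂₂}.
Solve the system with e₁, e₂, e₃ as columns and h as the right-hand side.
Row-reducing the augmented matrix gives the unique coefficients (a₁, a₂, a₃) = (4, -1, -1).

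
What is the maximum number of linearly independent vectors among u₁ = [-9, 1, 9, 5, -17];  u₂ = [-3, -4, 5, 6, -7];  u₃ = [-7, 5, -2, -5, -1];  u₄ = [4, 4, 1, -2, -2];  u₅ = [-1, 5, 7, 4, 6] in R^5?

4

Put the 5×5 matrix [u₁|u₂|u₃|u₄|u₅] into echelon form.
The echelon form has 4 nonzero rows, so the rank is 4.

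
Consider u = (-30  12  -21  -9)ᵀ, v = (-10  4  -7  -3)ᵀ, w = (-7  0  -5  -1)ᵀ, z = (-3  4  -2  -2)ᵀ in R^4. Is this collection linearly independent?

linearly dependent

Row-reduce the matrix whose columns are u, v, w, z.
The reduction yields 2 nonzero rows, so the rank is 2.
Since rank 2 < 4, the set is linearly dependent.
Indeed u - 3v = 0.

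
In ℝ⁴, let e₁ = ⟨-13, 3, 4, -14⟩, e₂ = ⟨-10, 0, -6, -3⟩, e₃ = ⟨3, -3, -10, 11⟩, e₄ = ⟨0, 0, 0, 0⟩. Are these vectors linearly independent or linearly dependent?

linearly dependent

One of the vectors is the zero vector, so the set is linearly dependent.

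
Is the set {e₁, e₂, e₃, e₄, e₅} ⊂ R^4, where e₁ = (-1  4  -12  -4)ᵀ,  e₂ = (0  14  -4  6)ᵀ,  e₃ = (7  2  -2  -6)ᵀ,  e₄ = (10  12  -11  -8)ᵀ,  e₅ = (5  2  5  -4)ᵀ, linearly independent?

linearly dependent

There are 5 vectors in a 4-dimensional space, so they cannot be linearly independent.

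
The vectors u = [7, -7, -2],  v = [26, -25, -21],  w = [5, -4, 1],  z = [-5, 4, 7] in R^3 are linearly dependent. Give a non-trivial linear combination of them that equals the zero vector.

3u - v - w - 2z = 0

Write the vectors as columns of a matrix and find a nonzero vector in its null space.
One solution (up to scaling) is (3, -1, -1, -2).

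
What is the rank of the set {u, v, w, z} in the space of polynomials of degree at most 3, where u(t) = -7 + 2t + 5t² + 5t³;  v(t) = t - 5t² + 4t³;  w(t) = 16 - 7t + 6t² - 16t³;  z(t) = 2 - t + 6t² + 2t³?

3

Use coordinates relative to {1, t, …, t³}.
Form the matrix with u, v, w, z as columns and reduce.
Exactly 3 pivots survive; hence the rank is 3.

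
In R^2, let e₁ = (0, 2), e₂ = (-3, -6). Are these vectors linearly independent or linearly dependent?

The matrix [e₁|e₂] has determinant 6.
A nonzero determinant means the columns are linearly independent.

linearly independent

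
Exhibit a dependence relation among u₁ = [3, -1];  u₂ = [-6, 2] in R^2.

2u₁ + u₂ = 0

Row-reduce the matrix with u₁, u₂ as columns; the null space gives the coefficients.
One solution (up to scaling) is (2, 1).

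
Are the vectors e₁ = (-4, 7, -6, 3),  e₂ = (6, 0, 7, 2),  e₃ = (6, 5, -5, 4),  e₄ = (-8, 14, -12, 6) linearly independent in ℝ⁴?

linearly dependent

One vector is a scalar multiple of another, so the set is dependent.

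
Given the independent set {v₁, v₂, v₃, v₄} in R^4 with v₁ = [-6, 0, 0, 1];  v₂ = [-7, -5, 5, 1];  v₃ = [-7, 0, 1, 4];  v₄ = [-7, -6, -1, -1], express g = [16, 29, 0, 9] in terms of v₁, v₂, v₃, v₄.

Since v₁, v₂, v₃, v₄ are independent, the coefficients expressing g are uniquely determined by a linear system.
Back-substitution yields (a₁, …, a₄) = (2, -1, 1, -4).

g = 2v₁ - v₂ + v₃ - 4v₄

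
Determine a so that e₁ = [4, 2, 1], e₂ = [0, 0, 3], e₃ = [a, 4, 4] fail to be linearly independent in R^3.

Dependence holds iff the 3×3 matrix [e₁ e₂ e₃] is singular.
Cofactor expansion gives det = 6*a - 48.
This vanishes exactly when a = 8.

a = 8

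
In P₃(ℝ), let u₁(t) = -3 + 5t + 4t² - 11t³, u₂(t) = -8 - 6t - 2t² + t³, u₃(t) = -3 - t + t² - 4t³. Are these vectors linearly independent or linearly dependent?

Take coordinates with respect to the standard basis {1, t, …, t³}.
Row-reduce the matrix whose columns are u₁, u₂, u₃.
The reduction yields 3 nonzero rows, so the rank is 3.
Since rank = 3 (the number of vectors), the set is linearly independent.

linearly independent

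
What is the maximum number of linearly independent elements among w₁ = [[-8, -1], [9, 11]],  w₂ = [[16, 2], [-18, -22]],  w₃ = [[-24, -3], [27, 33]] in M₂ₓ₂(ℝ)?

Pass to coordinate vectors with respect to the basis {E₁₁, E₁₂, E₂₁, E₂₂}.
Apply Gaussian elimination to the matrix whose rows are w₁, w₂, w₃.
The echelon form has 1 nonzero row, so the rank is 1.

1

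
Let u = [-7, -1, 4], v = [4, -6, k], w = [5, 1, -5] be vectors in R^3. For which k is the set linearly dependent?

Place the vectors as rows of a 3×3 matrix; dependence ⇔ determinant zero.
Expanding, det = 2*k - 94.
Setting this to zero gives k = 47.

k = 47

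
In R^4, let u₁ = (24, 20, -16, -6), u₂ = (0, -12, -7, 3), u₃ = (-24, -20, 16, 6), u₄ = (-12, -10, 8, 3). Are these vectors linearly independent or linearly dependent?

One vector is a scalar multiple of another, so the set is dependent.

linearly dependent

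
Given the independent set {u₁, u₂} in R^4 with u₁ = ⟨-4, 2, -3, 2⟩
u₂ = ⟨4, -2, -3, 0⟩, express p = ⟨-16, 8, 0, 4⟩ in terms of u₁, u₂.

p = 2u₁ - 2u₂

Since u₁, u₂ are independent, the coefficients expressing p are uniquely determined by a linear system.
The system has the unique solution (a₁, a₂) = (2, -2).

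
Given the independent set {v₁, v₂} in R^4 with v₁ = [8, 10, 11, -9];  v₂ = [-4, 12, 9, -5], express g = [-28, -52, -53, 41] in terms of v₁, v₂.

Set up the augmented matrix [v₁ | v₂ | g] and row-reduce.
Row-reducing the augmented matrix gives the unique coefficients (c₁, c₂) = (-4, -1).

g = -4v₁ - v₂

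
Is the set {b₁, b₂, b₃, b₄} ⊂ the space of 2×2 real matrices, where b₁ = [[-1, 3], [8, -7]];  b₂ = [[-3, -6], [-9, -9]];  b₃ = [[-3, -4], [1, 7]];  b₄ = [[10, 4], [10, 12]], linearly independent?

Take coordinates with respect to the standard basis {E₁₁, E₁₂, E₂₁, E₂₂}.
Row-reduce the matrix whose columns are b₁, b₂, b₃, b₄.
The reduction yields 4 nonzero rows, so the rank is 4.
Since rank = 4 (the number of vectors), the set is linearly independent.

linearly independent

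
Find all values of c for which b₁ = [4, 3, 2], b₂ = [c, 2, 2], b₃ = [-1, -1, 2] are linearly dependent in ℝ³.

c = 11/4

Place the vectors as rows of a 3×3 matrix; dependence ⇔ determinant zero.
Expanding, det = 22 - 8*c.
Solving 22 - 8*c = 0 yields c = 11/4.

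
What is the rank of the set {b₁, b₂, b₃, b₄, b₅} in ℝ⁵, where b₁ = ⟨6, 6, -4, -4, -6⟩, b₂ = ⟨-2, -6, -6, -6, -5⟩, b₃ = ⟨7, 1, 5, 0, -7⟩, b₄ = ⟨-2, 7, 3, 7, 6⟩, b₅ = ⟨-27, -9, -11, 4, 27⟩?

rank 4

Form the matrix with b₁, b₂, b₃, b₄, b₅ as columns and reduce.
There are 4 pivot columns, so rank = 4.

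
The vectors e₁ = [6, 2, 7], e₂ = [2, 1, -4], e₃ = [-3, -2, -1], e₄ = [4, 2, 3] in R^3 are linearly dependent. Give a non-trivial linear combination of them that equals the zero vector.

Set up α₁e₁ + … + α₄e₄ = 0 and solve the homogeneous system.
A generator of the null space is (1, 0, -2, -3).

e₁ - 2e₃ - 3e₄ = 0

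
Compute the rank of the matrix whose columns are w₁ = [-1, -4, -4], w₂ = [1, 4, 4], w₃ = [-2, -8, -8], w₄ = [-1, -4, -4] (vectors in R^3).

rank 1

Row-reduce the 4×3 matrix with these as rows.
The echelon form has 1 nonzero row, so the rank is 1.
(With 4 elements in a 3-dimensional space the rank is at most 3.)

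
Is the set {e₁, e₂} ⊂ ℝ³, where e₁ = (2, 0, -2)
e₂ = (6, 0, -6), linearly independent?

Place the vectors as rows of a 2×3 matrix and reduce to echelon form.
The reduction yields 1 nonzero row, so the rank is 1.
Since rank 1 < 2, the set is linearly dependent.

linearly dependent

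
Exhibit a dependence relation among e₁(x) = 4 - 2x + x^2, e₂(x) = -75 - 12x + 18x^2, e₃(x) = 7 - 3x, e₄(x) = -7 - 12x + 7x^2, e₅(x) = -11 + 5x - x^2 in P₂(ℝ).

3e₁ + e₂ + 6e₃ - 3e₄ = 0

Pass to coordinate vectors relative to the basis {1, x, x^2}.
Solve the homogeneous system with e₁, e₂, e₃, e₄, e₅ as columns by row-reducing the coefficient matrix.
A generator of the null space is (3, 1, 6, -3, 0).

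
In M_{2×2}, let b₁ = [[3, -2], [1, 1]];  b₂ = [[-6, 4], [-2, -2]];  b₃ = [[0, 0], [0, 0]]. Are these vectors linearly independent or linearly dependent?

linearly dependent

Write each element as a coordinate vector in ℝ⁴ using {E₁₁, E₁₂, E₂₁, E₂₂}.
One of the vectors is the zero vector, so the set is linearly dependent.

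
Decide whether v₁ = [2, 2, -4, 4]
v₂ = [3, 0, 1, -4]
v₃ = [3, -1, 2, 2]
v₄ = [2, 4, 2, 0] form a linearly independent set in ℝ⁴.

Place the vectors as rows of a 4×4 matrix and reduce to echelon form.
The reduction yields 4 nonzero rows, so the rank is 4.
Since rank = 4 (the number of vectors), the set is linearly independent.

linearly independent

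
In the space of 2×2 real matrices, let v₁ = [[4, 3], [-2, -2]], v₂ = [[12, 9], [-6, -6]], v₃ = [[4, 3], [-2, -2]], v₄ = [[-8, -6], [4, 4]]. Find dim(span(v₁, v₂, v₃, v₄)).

1

Pass to coordinate vectors with respect to the basis {E₁₁, E₁₂, E₂₁, E₂₂}.
Row-reduce the 4×4 matrix with these as rows.
Exactly 1 pivot survives; hence the rank is 1.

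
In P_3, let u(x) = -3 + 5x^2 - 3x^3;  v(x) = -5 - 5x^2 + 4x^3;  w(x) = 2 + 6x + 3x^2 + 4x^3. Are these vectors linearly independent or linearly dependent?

linearly independent

Write each element as a coordinate vector in ℝ⁴ using {1, x, …, x^3}.
Row-reduce the matrix whose columns are u, v, w.
The reduction yields 3 nonzero rows, so the rank is 3.
Since rank = 3 (the number of vectors), the set is linearly independent.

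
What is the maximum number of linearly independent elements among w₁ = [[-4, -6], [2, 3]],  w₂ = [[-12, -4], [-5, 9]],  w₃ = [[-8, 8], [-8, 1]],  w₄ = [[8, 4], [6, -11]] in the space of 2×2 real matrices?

3

Use coordinates relative to {E₁₁, E₁₂, E₂₁, E₂₂}.
Apply Gaussian elimination to the matrix whose rows are w₁, w₂, w₃, w₄.
Reduction leaves 3 leading entries, giving rank 3.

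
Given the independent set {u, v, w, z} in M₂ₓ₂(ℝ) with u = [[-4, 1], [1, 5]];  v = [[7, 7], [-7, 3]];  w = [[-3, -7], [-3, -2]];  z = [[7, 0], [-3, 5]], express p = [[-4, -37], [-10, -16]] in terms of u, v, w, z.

Work in coordinates with respect to the standard basis {E₁₁, E₁₂, E₂₁, E₂₂}.
Set up the augmented matrix [u | v | w | z | p] and row-reduce.
Back-substitution yields (α₁, …, α₄) = (-2, -1, 4, 1).

p = -2u - v + 4w + z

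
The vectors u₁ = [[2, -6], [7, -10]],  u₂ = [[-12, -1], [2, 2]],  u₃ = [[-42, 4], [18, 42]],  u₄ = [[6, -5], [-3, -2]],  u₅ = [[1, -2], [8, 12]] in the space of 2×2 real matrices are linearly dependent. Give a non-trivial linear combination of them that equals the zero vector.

u₁ - 3u₂ + u₃ + u₄ - 2u₅ = 0

Pass to coordinate vectors relative to the basis {E₁₁, E₁₂, E₂₁, E₂₂}.
Write the vectors as columns of a matrix and find a nonzero vector in its null space.
One solution (up to scaling) is (1, -3, 1, 1, -2).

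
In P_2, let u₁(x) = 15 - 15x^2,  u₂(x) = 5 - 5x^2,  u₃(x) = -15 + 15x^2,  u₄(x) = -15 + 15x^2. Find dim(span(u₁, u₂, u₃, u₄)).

Use coordinates relative to {1, x, x^2}.
Row-reduce the 4×3 matrix with these as rows.
There is 1 pivot column, so rank = 1.
(With 4 elements in a 3-dimensional space the rank is at most 3.)

dim = 1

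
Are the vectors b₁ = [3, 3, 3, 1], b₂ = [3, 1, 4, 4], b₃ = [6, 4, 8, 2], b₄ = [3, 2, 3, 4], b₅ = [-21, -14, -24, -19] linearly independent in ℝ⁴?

linearly dependent

There are 5 vectors in a 4-dimensional space, so they cannot be linearly independent.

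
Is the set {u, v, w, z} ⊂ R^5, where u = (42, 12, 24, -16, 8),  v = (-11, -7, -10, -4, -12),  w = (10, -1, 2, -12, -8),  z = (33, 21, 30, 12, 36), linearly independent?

linearly dependent

Row-reduce the matrix whose columns are u, v, w, z.
The reduction yields 2 nonzero rows, so the rank is 2.
Since rank 2 < 4, the set is linearly dependent.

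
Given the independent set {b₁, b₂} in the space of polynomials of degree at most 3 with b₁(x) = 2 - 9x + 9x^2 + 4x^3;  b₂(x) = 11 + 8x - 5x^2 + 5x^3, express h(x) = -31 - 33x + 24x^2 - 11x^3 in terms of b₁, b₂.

Identify each element with its coordinate vector in ℝ⁴ via {1, x, …, x^3}.
Solve the system with b₁, b₂ as columns and h as the right-hand side.
The system has the unique solution (a₁, a₂) = (1, -3).

h = b₁ - 3b₂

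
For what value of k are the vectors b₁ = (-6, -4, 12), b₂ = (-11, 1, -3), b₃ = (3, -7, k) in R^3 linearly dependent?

k = 21

Dependence holds iff the 3×3 matrix [b₁ b₂ b₃] is singular.
Expanding, det = 1050 - 50*k.
Solving 1050 - 50*k = 0 yields k = 21.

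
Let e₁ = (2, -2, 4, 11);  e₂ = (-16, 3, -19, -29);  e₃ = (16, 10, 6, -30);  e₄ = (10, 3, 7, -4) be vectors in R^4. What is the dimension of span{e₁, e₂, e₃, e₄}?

Form the matrix with e₁, e₂, e₃, e₄ as columns and reduce.
There are 2 pivot columns, so rank = 2.

dim = 2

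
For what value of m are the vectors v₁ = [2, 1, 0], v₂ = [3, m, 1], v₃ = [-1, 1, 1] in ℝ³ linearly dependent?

The set is linearly dependent precisely when det[v₁; v₂; v₃] = 0.
Expanding, det = 2*m - 6.
Solving 2*m - 6 = 0 yields m = 3.

m = 3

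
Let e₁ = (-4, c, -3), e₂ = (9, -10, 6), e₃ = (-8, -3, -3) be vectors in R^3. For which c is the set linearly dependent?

Place the vectors as rows of a 3×3 matrix; dependence ⇔ determinant zero.
Expanding, det = 129 - 21*c.
Solving 129 - 21*c = 0 yields c = 43/7.

c = 43/7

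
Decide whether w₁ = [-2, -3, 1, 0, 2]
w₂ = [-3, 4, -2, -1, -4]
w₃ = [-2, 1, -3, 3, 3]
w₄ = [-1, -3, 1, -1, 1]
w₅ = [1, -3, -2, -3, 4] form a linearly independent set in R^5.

linearly independent

The matrix [w₁|w₂|w₃|w₄|w₅] has determinant -231.
A nonzero determinant means the columns are linearly independent.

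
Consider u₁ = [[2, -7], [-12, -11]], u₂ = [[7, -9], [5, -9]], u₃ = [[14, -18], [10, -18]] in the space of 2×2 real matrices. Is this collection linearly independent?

linearly dependent

Take coordinates with respect to the standard basis {E₁₁, E₁₂, E₂₁, E₂₂}.
Place the vectors as rows of a 3×4 matrix and reduce to echelon form.
The reduction yields 2 nonzero rows, so the rank is 2.
Since rank 2 < 3, the set is linearly dependent.
Indeed 2u₂ - u₃ = 0.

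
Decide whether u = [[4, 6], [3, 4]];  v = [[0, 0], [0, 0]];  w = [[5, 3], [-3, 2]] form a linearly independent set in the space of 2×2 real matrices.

Take coordinates with respect to the standard basis {E₁₁, E₁₂, E₂₁, E₂₂}.
One of the vectors is the zero vector, so the set is linearly dependent.

linearly dependent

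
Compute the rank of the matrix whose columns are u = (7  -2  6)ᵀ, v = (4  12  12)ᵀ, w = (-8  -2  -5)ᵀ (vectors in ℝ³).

3

Put the 3×3 matrix [u|v|w] into echelon form.
The echelon form has 3 nonzero rows, so the rank is 3.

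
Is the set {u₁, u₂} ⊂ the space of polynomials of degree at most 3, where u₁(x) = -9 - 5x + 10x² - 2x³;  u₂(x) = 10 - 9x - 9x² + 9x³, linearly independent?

Write each element as a coordinate vector in ℝ⁴ using {1, x, …, x³}.
Row-reduce the matrix whose columns are u₁, u₂.
The reduction yields 2 nonzero rows, so the rank is 2.
Since rank = 2 (the number of vectors), the set is linearly independent.

linearly independent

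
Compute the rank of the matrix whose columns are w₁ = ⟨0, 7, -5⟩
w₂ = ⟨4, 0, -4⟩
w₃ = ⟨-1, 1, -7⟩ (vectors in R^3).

rank 3

Form the matrix with w₁, w₂, w₃ as columns and reduce.
Reduction leaves 3 leading entries, giving rank 3.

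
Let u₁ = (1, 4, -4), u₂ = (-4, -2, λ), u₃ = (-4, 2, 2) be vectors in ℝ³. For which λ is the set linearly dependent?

Place the vectors as rows of a 3×3 matrix; dependence ⇔ determinant zero.
The determinant works out to 92 - 18*λ.
Setting this to zero gives λ = 46/9.

λ = 46/9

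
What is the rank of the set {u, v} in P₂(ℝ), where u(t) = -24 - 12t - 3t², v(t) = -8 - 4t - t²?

rank 1

Pass to coordinate vectors with respect to the basis {1, t, t²}.
Apply Gaussian elimination to the matrix whose rows are u, v.
There is 1 pivot column, so rank = 1.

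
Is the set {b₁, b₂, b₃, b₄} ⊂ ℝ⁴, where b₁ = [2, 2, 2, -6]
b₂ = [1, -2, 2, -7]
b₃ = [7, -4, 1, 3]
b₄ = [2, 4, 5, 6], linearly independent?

linearly independent

Row-reduce the matrix whose columns are b₁, b₂, b₃, b₄.
The reduction yields 4 nonzero rows, so the rank is 4.
Since rank = 4 (the number of vectors), the set is linearly independent.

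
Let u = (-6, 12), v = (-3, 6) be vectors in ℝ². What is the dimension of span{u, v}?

1

Apply Gaussian elimination to the matrix whose rows are u, v.
Reduction leaves 1 leading entry, giving rank 1.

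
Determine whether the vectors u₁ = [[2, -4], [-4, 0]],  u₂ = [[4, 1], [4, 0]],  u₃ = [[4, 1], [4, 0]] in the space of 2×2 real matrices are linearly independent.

Take coordinates with respect to the standard basis {E₁₁, E₁₂, E₂₁, E₂₂}.
Two of the vectors are equal, giving an immediate dependence.

linearly dependent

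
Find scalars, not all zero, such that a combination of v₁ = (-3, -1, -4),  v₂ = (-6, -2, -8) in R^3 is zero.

2v₁ - v₂ = 0

Row-reduce the matrix with v₁, v₂ as columns; the null space gives the coefficients.
One solution (up to scaling) is (2, -1).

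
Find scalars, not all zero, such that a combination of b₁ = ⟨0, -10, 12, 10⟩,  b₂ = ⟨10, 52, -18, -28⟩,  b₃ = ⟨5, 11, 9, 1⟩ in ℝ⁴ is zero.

3b₁ + b₂ - 2b₃ = 0

Row-reduce the matrix with b₁, b₂, b₃ as columns; the null space gives the coefficients.
A generator of the null space is (3, 1, -2).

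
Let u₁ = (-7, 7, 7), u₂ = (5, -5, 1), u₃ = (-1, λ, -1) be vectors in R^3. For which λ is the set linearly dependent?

λ = 1

Dependence holds iff the 3×3 matrix [u₁ u₂ u₃] is singular.
The determinant works out to 42*λ - 42.
Setting this to zero gives λ = 1.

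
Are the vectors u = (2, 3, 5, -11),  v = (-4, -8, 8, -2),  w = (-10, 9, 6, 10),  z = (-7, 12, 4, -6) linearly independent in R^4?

linearly independent

Row-reduce the matrix whose columns are u, v, w, z.
The reduction yields 4 nonzero rows, so the rank is 4.
Since rank = 4 (the number of vectors), the set is linearly independent.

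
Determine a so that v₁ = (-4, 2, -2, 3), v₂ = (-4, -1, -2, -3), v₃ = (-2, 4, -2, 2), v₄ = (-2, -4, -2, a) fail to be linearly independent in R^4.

a = -14

Place the vectors as rows of a 4×4 matrix; dependence ⇔ determinant zero.
Cofactor expansion gives det = -12*a - 168.
Setting this to zero gives a = -14.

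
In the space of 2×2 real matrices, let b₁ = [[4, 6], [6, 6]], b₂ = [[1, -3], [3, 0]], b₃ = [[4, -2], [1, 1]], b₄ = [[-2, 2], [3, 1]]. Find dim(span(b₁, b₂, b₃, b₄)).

Pass to coordinate vectors with respect to the basis {E₁₁, E₁₂, E₂₁, E₂₂}.
Apply Gaussian elimination to the matrix whose rows are b₁, b₂, b₃, b₄.
Reduction leaves 3 leading entries, giving rank 3.

dim = 3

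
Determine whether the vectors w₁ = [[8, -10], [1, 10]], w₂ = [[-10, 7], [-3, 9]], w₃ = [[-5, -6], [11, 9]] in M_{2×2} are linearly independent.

linearly independent

Write each element as a coordinate vector in ℝ⁴ using {E₁₁, E₁₂, E₂₁, E₂₂}.
Place the vectors as rows of a 3×4 matrix and reduce to echelon form.
The reduction yields 3 nonzero rows, so the rank is 3.
Since rank = 3 (the number of vectors), the set is linearly independent.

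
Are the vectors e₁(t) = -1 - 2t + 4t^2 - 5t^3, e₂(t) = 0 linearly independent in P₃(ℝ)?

Take coordinates with respect to the standard basis {1, t, …, t^3}.
One of the vectors is the zero vector, so the set is linearly dependent.

linearly dependent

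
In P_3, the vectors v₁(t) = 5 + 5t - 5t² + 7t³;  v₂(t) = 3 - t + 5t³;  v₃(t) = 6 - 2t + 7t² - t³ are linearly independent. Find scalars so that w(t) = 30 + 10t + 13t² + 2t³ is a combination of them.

Take coordinate vectors relative to {1, t, …, t³}.
Since v₁, v₂, v₃ are independent, the coefficients expressing w are uniquely determined by a linear system.
Row-reducing the augmented matrix gives the unique coefficients (a₁, a₂, a₃) = (3, -3, 4).

w = 3v₁ - 3v₂ + 4v₃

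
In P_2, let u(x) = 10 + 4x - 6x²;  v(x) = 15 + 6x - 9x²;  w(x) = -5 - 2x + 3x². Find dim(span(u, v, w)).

Pass to coordinate vectors with respect to the basis {1, x, x²}.
Put the 3×3 matrix [u|v|w] into echelon form.
Reduction leaves 1 leading entry, giving rank 1.

1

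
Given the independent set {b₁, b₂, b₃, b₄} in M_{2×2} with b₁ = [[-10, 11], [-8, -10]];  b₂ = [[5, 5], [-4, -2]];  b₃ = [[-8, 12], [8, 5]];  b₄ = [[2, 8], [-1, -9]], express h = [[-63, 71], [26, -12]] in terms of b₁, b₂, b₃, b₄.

h = 2b₁ - 3b₂ + 4b₃ + 2b₄

Identify each element with its coordinate vector in ℝ⁴ via {E₁₁, E₁₂, E₂₁, E₂₂}.
Set up the augmented matrix [b₁ | b₂ | b₃ | b₄ | h] and row-reduce.
Back-substitution yields (α₁, …, α₄) = (2, -3, 4, 2).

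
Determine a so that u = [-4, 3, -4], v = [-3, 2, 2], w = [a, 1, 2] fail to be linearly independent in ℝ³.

The vectors are dependent exactly when the determinant of the matrix with rows u, v, w vanishes.
Cofactor expansion gives det = 14*a + 22.
Setting this to zero gives a = -11/7.

a = -11/7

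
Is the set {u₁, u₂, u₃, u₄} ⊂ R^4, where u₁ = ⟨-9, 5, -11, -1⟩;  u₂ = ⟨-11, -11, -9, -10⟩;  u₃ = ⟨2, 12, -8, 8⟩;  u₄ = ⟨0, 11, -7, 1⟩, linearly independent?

The matrix [u₁|u₂|u₃|u₄] has determinant 5704.
A nonzero determinant means the columns are linearly independent.

linearly independent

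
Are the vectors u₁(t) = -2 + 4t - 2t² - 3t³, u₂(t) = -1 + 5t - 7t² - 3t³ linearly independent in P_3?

linearly independent

Write each element as a coordinate vector in ℝ⁴ using {1, t, …, t³}.
Place the vectors as rows of a 2×4 matrix and reduce to echelon form.
The reduction yields 2 nonzero rows, so the rank is 2.
Since rank = 2 (the number of vectors), the set is linearly independent.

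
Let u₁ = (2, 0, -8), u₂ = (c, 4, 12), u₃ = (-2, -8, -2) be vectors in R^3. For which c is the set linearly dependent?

c = -7/4

Place the vectors as rows of a 3×3 matrix; dependence ⇔ determinant zero.
Cofactor expansion gives det = 64*c + 112.
This vanishes exactly when c = -7/4.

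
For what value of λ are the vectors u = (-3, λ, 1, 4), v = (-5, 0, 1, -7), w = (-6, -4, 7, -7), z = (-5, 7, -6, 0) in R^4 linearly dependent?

λ = 7/4

Dependence holds iff the 4×4 matrix [u v w z] is singular.
Cofactor expansion gives det = 252*λ - 441.
Solving 252*λ - 441 = 0 yields λ = 7/4.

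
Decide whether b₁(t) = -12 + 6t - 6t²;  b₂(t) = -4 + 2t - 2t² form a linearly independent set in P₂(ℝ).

linearly dependent

Take coordinates with respect to the standard basis {1, t, t²}.
One vector is a scalar multiple of another, so the set is dependent.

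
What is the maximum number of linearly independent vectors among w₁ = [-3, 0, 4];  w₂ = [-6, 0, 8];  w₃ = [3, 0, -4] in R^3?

1

Row-reduce the 3×3 matrix with these as rows.
The echelon form has 1 nonzero row, so the rank is 1.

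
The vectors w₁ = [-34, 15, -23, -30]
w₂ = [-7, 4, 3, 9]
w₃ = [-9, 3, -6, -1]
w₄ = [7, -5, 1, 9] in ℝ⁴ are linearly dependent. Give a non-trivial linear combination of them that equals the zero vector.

w₁ + w₂ - 3w₃ + 2w₄ = 0

Row-reduce the matrix with w₁, w₂, w₃, w₄ as columns; the null space gives the coefficients.
One solution (up to scaling) is (1, 1, -3, 2).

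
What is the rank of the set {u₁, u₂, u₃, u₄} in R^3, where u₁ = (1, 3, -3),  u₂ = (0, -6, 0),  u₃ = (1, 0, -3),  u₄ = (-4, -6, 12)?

rank 2

Apply Gaussian elimination to the matrix whose rows are u₁, u₂, u₃, u₄.
The echelon form has 2 nonzero rows, so the rank is 2.
(With 4 elements in a 3-dimensional space the rank is at most 3.)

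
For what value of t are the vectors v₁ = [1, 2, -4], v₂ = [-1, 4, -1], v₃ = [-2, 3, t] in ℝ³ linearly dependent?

t = 13/6

Place the vectors as rows of a 3×3 matrix; dependence ⇔ determinant zero.
Cofactor expansion gives det = 6*t - 13.
Solving 6*t - 13 = 0 yields t = 13/6.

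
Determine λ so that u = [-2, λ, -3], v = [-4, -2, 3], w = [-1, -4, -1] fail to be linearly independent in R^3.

The vectors are dependent exactly when the determinant of the matrix with rows u, v, w vanishes.
Expanding, det = -7*λ - 70.
This vanishes exactly when λ = -10.

λ = -10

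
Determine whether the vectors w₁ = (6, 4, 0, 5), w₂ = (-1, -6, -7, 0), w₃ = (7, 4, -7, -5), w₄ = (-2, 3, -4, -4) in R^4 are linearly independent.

The matrix [w₁|w₂|w₃|w₄] has determinant 3066.
A nonzero determinant means the columns are linearly independent.

linearly independent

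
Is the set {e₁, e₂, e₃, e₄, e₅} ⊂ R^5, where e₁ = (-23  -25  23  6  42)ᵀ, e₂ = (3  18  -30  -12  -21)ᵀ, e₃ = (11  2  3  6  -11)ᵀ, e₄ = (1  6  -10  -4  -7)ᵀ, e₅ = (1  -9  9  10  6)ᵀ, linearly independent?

linearly dependent

One vector is a scalar multiple of another, so the set is dependent.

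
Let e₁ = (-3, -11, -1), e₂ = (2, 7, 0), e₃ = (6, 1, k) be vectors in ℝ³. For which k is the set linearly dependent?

Dependence holds iff the 3×3 matrix [e₁ e₂ e₃] is singular.
Cofactor expansion gives det = k + 40.
This vanishes exactly when k = -40.

k = -40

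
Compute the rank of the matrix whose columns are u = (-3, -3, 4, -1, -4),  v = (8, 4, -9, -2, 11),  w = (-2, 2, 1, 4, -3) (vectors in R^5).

Row-reduce the 3×5 matrix with these as rows.
The echelon form has 2 nonzero rows, so the rank is 2.

rank 2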